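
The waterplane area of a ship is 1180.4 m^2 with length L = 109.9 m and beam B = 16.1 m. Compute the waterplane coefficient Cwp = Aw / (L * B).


Formula: Cwp = Aw / (L * B)
Step 1 — L * B = 109.9 * 16.1 = 1769.39 m^2
Step 2 — Cwp = 1180.4 / 1769.39 ≈ 0.66712 (5 s.f.)

0.66712


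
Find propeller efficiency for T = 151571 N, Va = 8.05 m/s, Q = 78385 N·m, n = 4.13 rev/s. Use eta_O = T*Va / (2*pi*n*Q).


Formula: eta = T * Va / (2 * pi * n * Q)
Step 1 — numerator = T * Va = 151571 * 8.05 = 1220146.55
Step 2 — 2 * pi * n = 2 * pi * 4.13 = 25.949555
Step 3 — denominator = 25.949555 * 78385 = 2034055.87
Step 4 — eta = 1220146.55 / 2034055.87 ≈ 0.59986 (5 s.f.)

0.59986


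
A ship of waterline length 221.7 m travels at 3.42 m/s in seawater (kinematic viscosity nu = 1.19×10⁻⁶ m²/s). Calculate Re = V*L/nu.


Formula: Re = V * L / nu
Step 1 — V * L = 3.42 * 221.7 = 758.214 m^2/s
Step 2 — Re = 758.214 / 1.19e-6 = 6.37e+08

6.37e+08


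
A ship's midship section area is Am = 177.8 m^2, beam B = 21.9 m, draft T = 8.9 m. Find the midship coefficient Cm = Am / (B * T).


Formula: Cm = Am / (B * T)
Step 1 — B * T = 21.9 * 8.9 = 194.91 m^2
Step 2 — Cm = 177.8 / 194.91 ≈ 0.91222 (5 s.f.)

0.91222


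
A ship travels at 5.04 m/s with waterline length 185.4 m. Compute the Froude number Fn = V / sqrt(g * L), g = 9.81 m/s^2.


Formula: Fn = V / sqrt(g * L)
Step 1 — g * L = 9.81 * 185.4 = 1818.774
Step 2 — sqrt(g * L) = sqrt(1818.774) = 42.647087
Step 3 — Fn = 5.04 / 42.647087 ≈ 0.11818 (5 s.f.)

0.11818


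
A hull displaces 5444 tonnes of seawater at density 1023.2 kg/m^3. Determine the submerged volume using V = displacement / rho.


Formula: V = mass / rho
Step 1 — convert tonnes to kg: 5444 t * 1000 = 5444000 kg
Step 2 — V = 5444000 / 1023.2 ≈ 5320.6 m^3 (5 s.f.)

5320.6 m^3


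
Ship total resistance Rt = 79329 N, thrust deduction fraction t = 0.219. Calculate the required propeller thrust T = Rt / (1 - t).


Formula: T = Rt / (1 - t)
Step 1 — (1 - t) = 1 - 0.219 = 0.781
Step 2 — T = 79329 / 0.781 ≈ 101570 N (5 s.f.)

101570 N


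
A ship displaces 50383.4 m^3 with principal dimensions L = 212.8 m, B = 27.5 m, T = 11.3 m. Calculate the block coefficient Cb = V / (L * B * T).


Formula: Cb = V / (L * B * T)
Step 1 — L * B * T = 212.8 * 27.5 * 11.3 = 66127.6 m^3
Step 2 — Cb = 50383.4 / 66127.6 ≈ 0.76191 (5 s.f.)

0.76191


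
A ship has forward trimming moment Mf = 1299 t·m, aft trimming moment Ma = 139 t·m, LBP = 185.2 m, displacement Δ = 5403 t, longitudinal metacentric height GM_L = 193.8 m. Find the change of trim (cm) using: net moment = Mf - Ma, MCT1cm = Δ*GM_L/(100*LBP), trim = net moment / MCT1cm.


Formula: net trimming moment = Mf - Ma; MCT1cm = Δ*GM_L/(100*LBP); trim = net moment / MCT1cm
Step 1 — net trimming moment = 1299 - 139 = 1160 t·m
Step 2 — MCT1cm = 5403 * 193.8 / (100 * 185.2) = 56.539 t·m/cm
Step 3 — trim = 1160 / 56.539 ≈ 20.517 cm (5 s.f.)

20.517 cm


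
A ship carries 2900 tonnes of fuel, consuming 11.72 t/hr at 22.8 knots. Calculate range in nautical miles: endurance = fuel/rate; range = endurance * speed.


Formula: endurance = fuel / rate; range = endurance * speed
Step 1 — endurance = 2900 / 11.72 = 247.4403 hours
Step 2 — range = 247.4403 * 22.8 ≈ 5641.6 nautical miles (5 s.f.)

5641.6 NM


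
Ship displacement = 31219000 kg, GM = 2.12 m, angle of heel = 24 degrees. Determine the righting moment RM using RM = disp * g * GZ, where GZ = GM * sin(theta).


Formula: GZ = GM * sin(theta); RM = disp * g * GZ
Step 1 — GZ = 2.12 * sin(24°) = 2.12 * 0.406737 = 0.862282 m
Step 2 — RM = 31219000 * 9.81 * 0.862282 ≈ 264080000 N·m (5 s.f.)

264080000 N·m


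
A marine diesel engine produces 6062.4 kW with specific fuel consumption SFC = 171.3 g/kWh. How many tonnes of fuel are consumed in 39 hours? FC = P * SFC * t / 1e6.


Formula: FC (tonnes) = P * SFC * t / 1,000,000
Step 1 — P * SFC * t = 6062.4 * 171.3 * 39 = 40501075.68 g
Step 2 — FC (tonnes) = 40501075.68 / 1,000,000 ≈ 40.501 tonnes (5 s.f.)

40.501 tonnes


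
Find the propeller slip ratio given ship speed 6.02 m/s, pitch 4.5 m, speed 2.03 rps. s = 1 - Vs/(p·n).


Formula: s = 1 - Vs / (p * n)
Step 1 — p * n = 4.5 * 2.03 = 9.135
Step 2 — Vs / (p*n) = 6.02 / 9.135 = 0.659004 (6 d.p.)
Step 3 — s = 1 - 0.659004 = 0.340996

0.340996


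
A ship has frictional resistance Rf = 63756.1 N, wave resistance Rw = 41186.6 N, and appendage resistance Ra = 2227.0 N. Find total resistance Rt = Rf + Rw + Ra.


Formula: Rt = Rf + Rw + Ra
Substituting: Rt = 63756.1 + 41186.6 + 2227.0
Result: Rt = 107169.7 N

107169.7 N


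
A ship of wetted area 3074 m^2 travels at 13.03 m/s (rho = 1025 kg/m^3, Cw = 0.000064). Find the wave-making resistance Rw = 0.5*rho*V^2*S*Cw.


Formula: Rw = 0.5 * rho * V^2 * S * Cw
Step 1 — V^2 = 13.03^2 = 169.7809
Step 2 — 0.5 * rho * V^2 = 0.5 * 1025 * 169.7809 = 87012.71125
Step 3 — Rw = 87012.71125 * 3074 * 0.000064 ≈ 17119 N (5 s.f.)

17119 N


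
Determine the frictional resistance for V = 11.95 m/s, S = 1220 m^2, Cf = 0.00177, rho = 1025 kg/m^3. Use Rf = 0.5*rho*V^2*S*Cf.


Formula: Rf = 0.5 * rho * V^2 * S * Cf
Step 1 — V^2 = 11.95^2 = 142.8025
Step 2 — 0.5 * rho * V^2 = 0.5 * 1025 * 142.8025 = 73186.28125
Step 3 — Rf = 73186.28125 * 1220 * 0.00177 ≈ 158040 N (5 s.f.)

158040 N


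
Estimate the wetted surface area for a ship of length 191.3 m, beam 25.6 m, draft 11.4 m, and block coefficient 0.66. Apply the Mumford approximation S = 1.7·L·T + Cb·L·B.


Formula: S = 1.7*L*T + V/T with V = Cb*L*B*T, i.e. S = L * (1.7*T + Cb*B)
Step 1 — 1.7*T = 1.7 * 11.4 = 19.38 m
Step 2 — Cb*B = 0.66 * 25.6 = 16.896 m
Step 3 — 1.7*T + Cb*B = 19.38 + 16.896 = 36.276 m
Step 4 — S = 191.3 * 36.276 ≈ 6939.6 m^2 (5 s.f.)

6939.6 m^2


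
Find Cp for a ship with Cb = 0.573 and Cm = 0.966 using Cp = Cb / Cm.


Formula: Cp = Cb / Cm
Substituting: Cp = 0.573 / 0.966
Result: Cp ≈ 0.59317 (5 s.f.)

0.59317


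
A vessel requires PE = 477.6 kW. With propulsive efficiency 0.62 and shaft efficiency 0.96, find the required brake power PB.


Formula: PB = PE / (eta_D * eta_S)
Step 1 — combined efficiency = eta_D * eta_S = 0.62 * 0.96 = 0.5952
Step 2 — PB = 477.6 / 0.5952 ≈ 802.42 kW (5 s.f.)

802.42 kW


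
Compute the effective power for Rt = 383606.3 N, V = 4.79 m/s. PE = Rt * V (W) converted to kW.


Formula: PE = Rt * V / 1000 (kW)
Step 1 — PE (W) = 383606.3 * 4.79 = 1837474.177 W
Step 2 — PE (kW) = 1837474.177 / 1000 ≈ 1837.5 kW (5 s.f.)

1837.5 kW


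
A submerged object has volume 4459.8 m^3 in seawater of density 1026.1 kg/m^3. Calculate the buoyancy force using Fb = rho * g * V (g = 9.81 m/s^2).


Formula: Fb = rho * g * V
Substituting: Fb = 1026.1 * 9.81 * 4459.8
Intermediate: 1026.1 * 9.81 = 10066.041
Result: Fb = 10066.041 * 4459.8 ≈ 44893000 N (5 s.f.)

44893000 N


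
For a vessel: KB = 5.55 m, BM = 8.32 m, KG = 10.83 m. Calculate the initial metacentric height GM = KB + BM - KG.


Formula: GM = KB + BM - KG
Step 1 — KM = KB + BM = 5.55 + 8.32 = 13.87 m
Step 2 — GM = KM - KG = 13.87 - 10.83 = 3.04 m

3.04 m


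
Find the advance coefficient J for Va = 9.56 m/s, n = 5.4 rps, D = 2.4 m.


Formula: J = Va / (n * D)
Step 1 — n * D = 5.4 * 2.4 = 12.96
Step 2 — J = 9.56 / 12.96 ≈ 0.73765 (5 s.f.)

0.73765


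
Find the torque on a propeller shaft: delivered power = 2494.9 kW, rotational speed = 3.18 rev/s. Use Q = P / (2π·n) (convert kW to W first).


Formula: Q = P_W / (2 * pi * n)
Step 1 — P_W = 2494.9 kW * 1000 = 2494900.0 W
Step 2 — 2 * pi * n = 2 * pi * 3.18 = 19.980529
Step 3 — Q = 2494900.0 / 19.980529 ≈ 124870 N·m (5 s.f.)

124870 N·m


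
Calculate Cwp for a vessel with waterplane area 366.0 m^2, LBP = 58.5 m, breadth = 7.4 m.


Formula: Cwp = Aw / (L * B)
Step 1 — L * B = 58.5 * 7.4 = 432.9 m^2
Step 2 — Cwp = 366.0 / 432.9 ≈ 0.84546 (5 s.f.)

0.84546


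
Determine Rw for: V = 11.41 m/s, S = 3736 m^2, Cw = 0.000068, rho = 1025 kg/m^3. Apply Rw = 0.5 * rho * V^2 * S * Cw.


Formula: Rw = 0.5 * rho * V^2 * S * Cw
Step 1 — V^2 = 11.41^2 = 130.1881
Step 2 — 0.5 * rho * V^2 = 0.5 * 1025 * 130.1881 = 66721.40125
Step 3 — Rw = 66721.40125 * 3736 * 0.000068 ≈ 16950 N (5 s.f.)

16950 N


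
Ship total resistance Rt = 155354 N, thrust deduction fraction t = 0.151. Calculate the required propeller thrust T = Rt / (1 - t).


Formula: T = Rt / (1 - t)
Step 1 — (1 - t) = 1 - 0.151 = 0.849
Step 2 — T = 155354 / 0.849 ≈ 182980 N (5 s.f.)

182980 N


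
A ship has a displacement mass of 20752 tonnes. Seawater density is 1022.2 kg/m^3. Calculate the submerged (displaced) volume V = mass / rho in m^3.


Formula: V = mass / rho
Step 1 — convert tonnes to kg: 20752 t * 1000 = 20752000 kg
Step 2 — V = 20752000 / 1022.2 ≈ 20301 m^3 (5 s.f.)

20301 m^3


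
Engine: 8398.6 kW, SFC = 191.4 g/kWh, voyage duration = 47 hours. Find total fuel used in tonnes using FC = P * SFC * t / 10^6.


Formula: FC (tonnes) = P * SFC * t / 1,000,000
Step 1 — P * SFC * t = 8398.6 * 191.4 * 47 = 75552125.88 g
Step 2 — FC (tonnes) = 75552125.88 / 1,000,000 ≈ 75.552 tonnes (5 s.f.)

75.552 tonnes


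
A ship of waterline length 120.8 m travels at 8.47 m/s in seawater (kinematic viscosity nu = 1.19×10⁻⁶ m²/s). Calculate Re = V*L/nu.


Formula: Re = V * L / nu
Step 1 — V * L = 8.47 * 120.8 = 1023.176 m^2/s
Step 2 — Re = 1023.176 / 1.19e-6 = 8.60e+08

8.60e+08


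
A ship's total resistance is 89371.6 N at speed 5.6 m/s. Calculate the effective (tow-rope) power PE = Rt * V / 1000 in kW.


Formula: PE = Rt * V / 1000 (kW)
Step 1 — PE (W) = 89371.6 * 5.6 = 500480.96 W
Step 2 — PE (kW) = 500480.96 / 1000 ≈ 500.48 kW (5 s.f.)

500.48 kW


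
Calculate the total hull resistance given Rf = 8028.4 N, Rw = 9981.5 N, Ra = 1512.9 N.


Formula: Rt = Rf + Rw + Ra
Substituting: Rt = 8028.4 + 9981.5 + 1512.9
Result: Rt = 19522.8 N

19522.8 N


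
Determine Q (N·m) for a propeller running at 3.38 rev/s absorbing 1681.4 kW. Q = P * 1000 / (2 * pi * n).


Formula: Q = P_W / (2 * pi * n)
Step 1 — P_W = 1681.4 kW * 1000 = 1681400.0 W
Step 2 — 2 * pi * n = 2 * pi * 3.38 = 21.237166
Step 3 — Q = 1681400.0 / 21.237166 ≈ 79173 N·m (5 s.f.)

79173 N·m


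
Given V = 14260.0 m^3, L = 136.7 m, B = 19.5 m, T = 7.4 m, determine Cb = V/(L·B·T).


Formula: Cb = V / (L * B * T)
Step 1 — L * B * T = 136.7 * 19.5 * 7.4 = 19725.81 m^3
Step 2 — Cb = 14260.0 / 19725.81 ≈ 0.72291 (5 s.f.)

0.72291


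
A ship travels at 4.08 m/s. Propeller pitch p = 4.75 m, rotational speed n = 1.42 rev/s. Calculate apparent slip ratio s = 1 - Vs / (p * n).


Formula: s = 1 - Vs / (p * n)
Step 1 — p * n = 4.75 * 1.42 = 6.745
Step 2 — Vs / (p*n) = 4.08 / 6.745 = 0.604893 (6 d.p.)
Step 3 — s = 1 - 0.604893 = 0.395107

0.395107


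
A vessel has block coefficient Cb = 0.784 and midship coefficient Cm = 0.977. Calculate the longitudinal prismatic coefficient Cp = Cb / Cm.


Formula: Cp = Cb / Cm
Substituting: Cp = 0.784 / 0.977
Result: Cp ≈ 0.80246 (5 s.f.)

0.80246


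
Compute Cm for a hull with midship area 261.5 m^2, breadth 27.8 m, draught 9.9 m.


Formula: Cm = Am / (B * T)
Step 1 — B * T = 27.8 * 9.9 = 275.22 m^2
Step 2 — Cm = 261.5 / 275.22 ≈ 0.95015 (5 s.f.)

0.95015


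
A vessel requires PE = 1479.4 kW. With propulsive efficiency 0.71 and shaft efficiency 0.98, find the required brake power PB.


Formula: PB = PE / (eta_D * eta_S)
Step 1 — combined efficiency = eta_D * eta_S = 0.71 * 0.98 = 0.6958
Step 2 — PB = 1479.4 / 0.6958 ≈ 2126.2 kW (5 s.f.)

2126.2 kW


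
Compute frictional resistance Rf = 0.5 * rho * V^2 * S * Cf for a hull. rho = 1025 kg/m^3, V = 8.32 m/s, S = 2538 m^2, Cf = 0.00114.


Formula: Rf = 0.5 * rho * V^2 * S * Cf
Step 1 — V^2 = 8.32^2 = 69.2224
Step 2 — 0.5 * rho * V^2 = 0.5 * 1025 * 69.2224 = 35476.48
Step 3 — Rf = 35476.48 * 2538 * 0.00114 ≈ 102640 N (5 s.f.)

102640 N


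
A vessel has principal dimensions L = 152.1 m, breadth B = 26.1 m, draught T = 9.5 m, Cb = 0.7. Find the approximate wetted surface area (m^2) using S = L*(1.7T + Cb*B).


Formula: S = 1.7*L*T + V/T with V = Cb*L*B*T, i.e. S = L * (1.7*T + Cb*B)
Step 1 — 1.7*T = 1.7 * 9.5 = 16.15 m
Step 2 — Cb*B = 0.7 * 26.1 = 18.27 m
Step 3 — 1.7*T + Cb*B = 16.15 + 18.27 = 34.42 m
Step 4 — S = 152.1 * 34.42 ≈ 5235.3 m^2 (5 s.f.)

5235.3 m^2


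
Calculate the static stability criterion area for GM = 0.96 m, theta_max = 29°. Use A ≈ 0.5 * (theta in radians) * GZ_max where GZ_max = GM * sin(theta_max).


Formula: GZ_max = GM * sin(theta); Area = 0.5 * theta_rad * GZ_max
Step 1 — GZ_max = 0.96 * sin(29°) = 0.96 * 0.48481 = 0.465418 m
Step 2 — theta_rad = 29 * pi/180 = 0.506145 rad
Step 3 — Area = 0.5 * 0.506145 * 0.465418 ≈ 0.11778 m·rad (5 s.f.)

0.11778 m·rad


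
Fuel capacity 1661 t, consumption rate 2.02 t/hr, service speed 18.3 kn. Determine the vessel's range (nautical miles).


Formula: endurance = fuel / rate; range = endurance * speed
Step 1 — endurance = 1661 / 2.02 = 822.2772 hours
Step 2 — range = 822.2772 * 18.3 ≈ 15048 nautical miles (5 s.f.)

15048 NM


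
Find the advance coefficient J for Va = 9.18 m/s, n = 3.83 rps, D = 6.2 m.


Formula: J = Va / (n * D)
Step 1 — n * D = 3.83 * 6.2 = 23.746
Step 2 — J = 9.18 / 23.746 ≈ 0.38659 (5 s.f.)

0.38659


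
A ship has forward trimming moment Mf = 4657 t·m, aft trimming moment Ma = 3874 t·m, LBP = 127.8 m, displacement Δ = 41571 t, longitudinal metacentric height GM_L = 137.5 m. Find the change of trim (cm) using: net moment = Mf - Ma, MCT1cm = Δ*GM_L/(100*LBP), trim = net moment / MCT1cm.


Formula: net trimming moment = Mf - Ma; MCT1cm = Δ*GM_L/(100*LBP); trim = net moment / MCT1cm
Step 1 — net trimming moment = 4657 - 3874 = 783 t·m
Step 2 — MCT1cm = 41571 * 137.5 / (100 * 127.8) = 447.2623 t·m/cm
Step 3 — trim = 783 / 447.2623 ≈ 1.7507 cm (5 s.f.)

1.7507 cm


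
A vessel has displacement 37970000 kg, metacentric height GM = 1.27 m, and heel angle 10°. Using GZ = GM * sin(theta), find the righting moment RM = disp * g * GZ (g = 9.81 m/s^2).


Formula: GZ = GM * sin(theta); RM = disp * g * GZ
Step 1 — GZ = 1.27 * sin(10°) = 1.27 * 0.173648 = 0.220533 m
Step 2 — RM = 37970000 * 9.81 * 0.220533 ≈ 82145000 N·m (5 s.f.)

82145000 N·m


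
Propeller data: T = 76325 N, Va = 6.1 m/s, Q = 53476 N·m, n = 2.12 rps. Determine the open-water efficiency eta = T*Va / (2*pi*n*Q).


Formula: eta = T * Va / (2 * pi * n * Q)
Step 1 — numerator = T * Va = 76325 * 6.1 = 465582.5
Step 2 — 2 * pi * n = 2 * pi * 2.12 = 13.320353
Step 3 — denominator = 13.320353 * 53476 = 712319.2
Step 4 — eta = 465582.5 / 712319.2 ≈ 0.65361 (5 s.f.)

0.65361


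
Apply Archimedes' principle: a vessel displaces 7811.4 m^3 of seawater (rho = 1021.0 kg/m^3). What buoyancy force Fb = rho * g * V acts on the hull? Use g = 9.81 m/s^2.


Formula: Fb = rho * g * V
Substituting: Fb = 1021.0 * 9.81 * 7811.4
Intermediate: 1021.0 * 9.81 = 10016.01
Result: Fb = 10016.01 * 7811.4 ≈ 78239000 N (5 s.f.)

78239000 N


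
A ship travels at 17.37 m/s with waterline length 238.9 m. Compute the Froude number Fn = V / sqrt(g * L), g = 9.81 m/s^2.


Formula: Fn = V / sqrt(g * L)
Step 1 — g * L = 9.81 * 238.9 = 2343.609
Step 2 — sqrt(g * L) = sqrt(2343.609) = 48.410836
Step 3 — Fn = 17.37 / 48.410836 ≈ 0.35880 (5 s.f.)

0.35880


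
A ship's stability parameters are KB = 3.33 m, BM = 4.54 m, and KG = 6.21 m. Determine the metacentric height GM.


Formula: GM = KB + BM - KG
Step 1 — KM = KB + BM = 3.33 + 4.54 = 7.87 m
Step 2 — GM = KM - KG = 7.87 - 6.21 = 1.66 m

1.66 m


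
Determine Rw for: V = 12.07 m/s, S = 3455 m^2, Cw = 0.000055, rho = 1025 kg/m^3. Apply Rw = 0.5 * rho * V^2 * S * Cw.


Formula: Rw = 0.5 * rho * V^2 * S * Cw
Step 1 — V^2 = 12.07^2 = 145.6849
Step 2 — 0.5 * rho * V^2 = 0.5 * 1025 * 145.6849 = 74663.51125
Step 3 — Rw = 74663.51125 * 3455 * 0.000055 ≈ 14188 N (5 s.f.)

14188 N


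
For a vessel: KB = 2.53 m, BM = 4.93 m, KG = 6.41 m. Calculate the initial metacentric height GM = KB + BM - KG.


Formula: GM = KB + BM - KG
Step 1 — KM = KB + BM = 2.53 + 4.93 = 7.46 m
Step 2 — GM = KM - KG = 7.46 - 6.41 = 1.05 m

1.05 m


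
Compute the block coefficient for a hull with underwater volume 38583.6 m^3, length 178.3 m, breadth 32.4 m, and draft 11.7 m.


Formula: Cb = V / (L * B * T)
Step 1 — L * B * T = 178.3 * 32.4 * 11.7 = 67589.964 m^3
Step 2 — Cb = 38583.6 / 67589.964 ≈ 0.57085 (5 s.f.)

0.57085


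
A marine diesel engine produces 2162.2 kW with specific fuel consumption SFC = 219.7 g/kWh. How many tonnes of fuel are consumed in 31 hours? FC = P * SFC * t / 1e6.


Formula: FC (tonnes) = P * SFC * t / 1,000,000
Step 1 — P * SFC * t = 2162.2 * 219.7 * 31 = 14726095.54 g
Step 2 — FC (tonnes) = 14726095.54 / 1,000,000 ≈ 14.726 tonnes (5 s.f.)

14.726 tonnes


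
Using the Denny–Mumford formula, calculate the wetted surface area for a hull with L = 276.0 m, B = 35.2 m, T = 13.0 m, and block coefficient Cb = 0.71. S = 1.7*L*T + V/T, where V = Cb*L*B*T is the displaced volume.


Formula: S = 1.7*L*T + V/T with V = Cb*L*B*T, i.e. S = L * (1.7*T + Cb*B)
Step 1 — 1.7*T = 1.7 * 13.0 = 22.1 m
Step 2 — Cb*B = 0.71 * 35.2 = 24.992 m
Step 3 — 1.7*T + Cb*B = 22.1 + 24.992 = 47.092 m
Step 4 — S = 276.0 * 47.092 ≈ 12997 m^2 (5 s.f.)

12997 m^2


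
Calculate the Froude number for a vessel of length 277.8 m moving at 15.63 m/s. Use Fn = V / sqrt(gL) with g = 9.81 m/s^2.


Formula: Fn = V / sqrt(g * L)
Step 1 — g * L = 9.81 * 277.8 = 2725.218
Step 2 — sqrt(g * L) = sqrt(2725.218) = 52.203621
Step 3 — Fn = 15.63 / 52.203621 ≈ 0.29940 (5 s.f.)

0.29940


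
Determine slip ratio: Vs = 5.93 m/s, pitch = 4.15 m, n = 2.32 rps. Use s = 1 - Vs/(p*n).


Formula: s = 1 - Vs / (p * n)
Step 1 — p * n = 4.15 * 2.32 = 9.628
Step 2 — Vs / (p*n) = 5.93 / 9.628 = 0.615912 (6 d.p.)
Step 3 — s = 1 - 0.615912 = 0.384088

0.384088


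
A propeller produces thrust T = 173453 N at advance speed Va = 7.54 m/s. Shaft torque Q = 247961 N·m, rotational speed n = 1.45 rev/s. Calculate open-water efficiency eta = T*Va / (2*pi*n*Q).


Formula: eta = T * Va / (2 * pi * n * Q)
Step 1 — numerator = T * Va = 173453 * 7.54 = 1307835.62
Step 2 — 2 * pi * n = 2 * pi * 1.45 = 9.110619
Step 3 — denominator = 9.110619 * 247961 = 2259078.2
Step 4 — eta = 1307835.62 / 2259078.2 ≈ 0.57892 (5 s.f.)

0.57892


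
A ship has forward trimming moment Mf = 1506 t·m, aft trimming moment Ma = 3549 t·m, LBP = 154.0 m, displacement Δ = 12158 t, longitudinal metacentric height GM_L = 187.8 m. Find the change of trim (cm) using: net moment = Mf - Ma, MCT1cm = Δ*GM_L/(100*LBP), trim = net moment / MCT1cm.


Formula: net trimming moment = Mf - Ma; MCT1cm = Δ*GM_L/(100*LBP); trim = net moment / MCT1cm
Step 1 — net trimming moment = 1506 - 3549 = -2043 t·m
Step 2 — MCT1cm = 12158 * 187.8 / (100 * 154.0) = 148.2644 t·m/cm
Step 3 — trim = -2043 / 148.2644 ≈ -13.779 cm (5 s.f.)

-13.779 cm


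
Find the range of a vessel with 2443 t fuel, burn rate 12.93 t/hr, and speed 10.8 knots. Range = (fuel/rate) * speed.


Formula: endurance = fuel / rate; range = endurance * speed
Step 1 — endurance = 2443 / 12.93 = 188.9404 hours
Step 2 — range = 188.9404 * 10.8 ≈ 2040.6 nautical miles (5 s.f.)

2040.6 NM


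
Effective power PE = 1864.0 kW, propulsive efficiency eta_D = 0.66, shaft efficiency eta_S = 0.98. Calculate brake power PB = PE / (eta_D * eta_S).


Formula: PB = PE / (eta_D * eta_S)
Step 1 — combined efficiency = eta_D * eta_S = 0.66 * 0.98 = 0.6468
Step 2 — PB = 1864.0 / 0.6468 ≈ 2881.9 kW (5 s.f.)

2881.9 kW


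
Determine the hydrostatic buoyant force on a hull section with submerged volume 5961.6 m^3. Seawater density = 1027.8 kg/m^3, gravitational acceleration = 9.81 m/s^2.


Formula: Fb = rho * g * V
Substituting: Fb = 1027.8 * 9.81 * 5961.6
Intermediate: 1027.8 * 9.81 = 10082.718
Result: Fb = 10082.718 * 5961.6 ≈ 60109000 N (5 s.f.)

60109000 N


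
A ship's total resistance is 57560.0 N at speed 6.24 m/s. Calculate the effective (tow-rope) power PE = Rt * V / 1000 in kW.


Formula: PE = Rt * V / 1000 (kW)
Step 1 — PE (W) = 57560.0 * 6.24 = 359174.4 W
Step 2 — PE (kW) = 359174.4 / 1000 ≈ 359.17 kW (5 s.f.)

359.17 kW


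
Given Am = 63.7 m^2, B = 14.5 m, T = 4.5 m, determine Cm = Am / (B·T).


Formula: Cm = Am / (B * T)
Step 1 — B * T = 14.5 * 4.5 = 65.25 m^2
Step 2 — Cm = 63.7 / 65.25 ≈ 0.97625 (5 s.f.)

0.97625


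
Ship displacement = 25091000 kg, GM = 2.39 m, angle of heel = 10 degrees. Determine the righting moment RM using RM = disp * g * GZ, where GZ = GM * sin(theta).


Formula: GZ = GM * sin(theta); RM = disp * g * GZ
Step 1 — GZ = 2.39 * sin(10°) = 2.39 * 0.173648 = 0.415019 m
Step 2 — RM = 25091000 * 9.81 * 0.415019 ≈ 102150000 N·m (5 s.f.)

102150000 N·m


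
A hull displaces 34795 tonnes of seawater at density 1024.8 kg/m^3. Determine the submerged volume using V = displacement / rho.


Formula: V = mass / rho
Step 1 — convert tonnes to kg: 34795 t * 1000 = 34795000 kg
Step 2 — V = 34795000 / 1024.8 ≈ 33953 m^3 (5 s.f.)

33953 m^3


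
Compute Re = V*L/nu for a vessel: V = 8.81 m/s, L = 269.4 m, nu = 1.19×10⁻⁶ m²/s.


Formula: Re = V * L / nu
Step 1 — V * L = 8.81 * 269.4 = 2373.414 m^2/s
Step 2 — Re = 2373.414 / 1.19e-6 = 1.99e+09

1.99e+09


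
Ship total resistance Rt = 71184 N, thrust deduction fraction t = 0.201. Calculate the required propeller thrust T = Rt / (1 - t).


Formula: T = Rt / (1 - t)
Step 1 — (1 - t) = 1 - 0.201 = 0.799
Step 2 — T = 71184 / 0.799 ≈ 89091 N (5 s.f.)

89091 N


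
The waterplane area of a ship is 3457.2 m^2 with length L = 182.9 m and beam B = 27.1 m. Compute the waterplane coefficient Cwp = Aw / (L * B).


Formula: Cwp = Aw / (L * B)
Step 1 — L * B = 182.9 * 27.1 = 4956.59 m^2
Step 2 — Cwp = 3457.2 / 4956.59 ≈ 0.69750 (5 s.f.)

0.69750


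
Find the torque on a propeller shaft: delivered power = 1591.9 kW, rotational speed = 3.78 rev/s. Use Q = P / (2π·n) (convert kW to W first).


Formula: Q = P_W / (2 * pi * n)
Step 1 — P_W = 1591.9 kW * 1000 = 1591900.0 W
Step 2 — 2 * pi * n = 2 * pi * 3.78 = 23.75044
Step 3 — Q = 1591900.0 / 23.75044 ≈ 67026 N·m (5 s.f.)

67026 N·m


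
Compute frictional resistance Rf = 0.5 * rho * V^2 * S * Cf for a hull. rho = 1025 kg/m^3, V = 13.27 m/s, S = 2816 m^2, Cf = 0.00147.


Formula: Rf = 0.5 * rho * V^2 * S * Cf
Step 1 — V^2 = 13.27^2 = 176.0929
Step 2 — 0.5 * rho * V^2 = 0.5 * 1025 * 176.0929 = 90247.61125
Step 3 — Rf = 90247.61125 * 2816 * 0.00147 ≈ 373580 N (5 s.f.)

373580 N


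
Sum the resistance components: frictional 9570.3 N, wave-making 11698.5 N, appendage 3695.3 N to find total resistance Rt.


Formula: Rt = Rf + Rw + Ra
Substituting: Rt = 9570.3 + 11698.5 + 3695.3
Result: Rt = 24964.1 N

24964.1 N


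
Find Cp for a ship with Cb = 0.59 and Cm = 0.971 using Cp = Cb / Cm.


Formula: Cp = Cb / Cm
Substituting: Cp = 0.59 / 0.971
Result: Cp ≈ 0.60762 (5 s.f.)

0.60762


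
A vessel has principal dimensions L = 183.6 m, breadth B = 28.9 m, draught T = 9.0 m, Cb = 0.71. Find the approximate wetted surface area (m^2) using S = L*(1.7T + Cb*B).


Formula: S = 1.7*L*T + V/T with V = Cb*L*B*T, i.e. S = L * (1.7*T + Cb*B)
Step 1 — 1.7*T = 1.7 * 9.0 = 15.3 m
Step 2 — Cb*B = 0.71 * 28.9 = 20.519 m
Step 3 — 1.7*T + Cb*B = 15.3 + 20.519 = 35.819 m
Step 4 — S = 183.6 * 35.819 ≈ 6576.4 m^2 (5 s.f.)

6576.4 m^2


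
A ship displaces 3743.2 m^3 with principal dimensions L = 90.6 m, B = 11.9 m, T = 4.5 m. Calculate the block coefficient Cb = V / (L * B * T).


Formula: Cb = V / (L * B * T)
Step 1 — L * B * T = 90.6 * 11.9 * 4.5 = 4851.63 m^3
Step 2 — Cb = 3743.2 / 4851.63 ≈ 0.77153 (5 s.f.)

0.77153


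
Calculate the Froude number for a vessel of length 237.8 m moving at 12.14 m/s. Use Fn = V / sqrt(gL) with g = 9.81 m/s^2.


Formula: Fn = V / sqrt(g * L)
Step 1 — g * L = 9.81 * 237.8 = 2332.818
Step 2 — sqrt(g * L) = sqrt(2332.818) = 48.299255
Step 3 — Fn = 12.14 / 48.299255 ≈ 0.25135 (5 s.f.)

0.25135


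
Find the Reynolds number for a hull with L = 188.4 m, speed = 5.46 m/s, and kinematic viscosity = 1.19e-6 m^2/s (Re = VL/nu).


Formula: Re = V * L / nu
Step 1 — V * L = 5.46 * 188.4 = 1028.664 m^2/s
Step 2 — Re = 1028.664 / 1.19e-6 = 8.64e+08

8.64e+08


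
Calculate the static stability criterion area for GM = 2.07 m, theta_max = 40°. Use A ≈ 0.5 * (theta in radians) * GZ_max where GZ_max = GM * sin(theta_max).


Formula: GZ_max = GM * sin(theta); Area = 0.5 * theta_rad * GZ_max
Step 1 — GZ_max = 2.07 * sin(40°) = 2.07 * 0.642788 = 1.330571 m
Step 2 — theta_rad = 40 * pi/180 = 0.698132 rad
Step 3 — Area = 0.5 * 0.698132 * 1.330571 ≈ 0.46446 m·rad (5 s.f.)

0.46446 m·rad


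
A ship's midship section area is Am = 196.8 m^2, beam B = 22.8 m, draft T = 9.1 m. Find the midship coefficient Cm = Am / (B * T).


Formula: Cm = Am / (B * T)
Step 1 — B * T = 22.8 * 9.1 = 207.48 m^2
Step 2 — Cm = 196.8 / 207.48 ≈ 0.94853 (5 s.f.)

0.94853


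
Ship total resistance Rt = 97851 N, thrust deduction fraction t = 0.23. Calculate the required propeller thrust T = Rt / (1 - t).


Formula: T = Rt / (1 - t)
Step 1 — (1 - t) = 1 - 0.23 = 0.77
Step 2 — T = 97851 / 0.77 ≈ 127080 N (5 s.f.)

127080 N


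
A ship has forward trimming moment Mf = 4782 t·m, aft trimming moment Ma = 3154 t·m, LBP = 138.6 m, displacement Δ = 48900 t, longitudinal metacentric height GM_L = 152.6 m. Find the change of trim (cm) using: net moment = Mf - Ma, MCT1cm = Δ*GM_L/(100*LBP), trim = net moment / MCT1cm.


Formula: net trimming moment = Mf - Ma; MCT1cm = Δ*GM_L/(100*LBP); trim = net moment / MCT1cm
Step 1 — net trimming moment = 4782 - 3154 = 1628 t·m
Step 2 — MCT1cm = 48900 * 152.6 / (100 * 138.6) = 538.3939 t·m/cm
Step 3 — trim = 1628 / 538.3939 ≈ 3.0238 cm (5 s.f.)

3.0238 cm


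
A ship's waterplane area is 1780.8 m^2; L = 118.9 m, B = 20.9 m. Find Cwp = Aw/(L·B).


Formula: Cwp = Aw / (L * B)
Step 1 — L * B = 118.9 * 20.9 = 2485.01 m^2
Step 2 — Cwp = 1780.8 / 2485.01 ≈ 0.71662 (5 s.f.)

0.71662


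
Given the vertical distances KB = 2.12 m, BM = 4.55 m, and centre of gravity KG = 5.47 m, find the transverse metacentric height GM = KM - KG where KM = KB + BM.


Formula: GM = KB + BM - KG
Step 1 — KM = KB + BM = 2.12 + 4.55 = 6.67 m
Step 2 — GM = KM - KG = 6.67 - 5.47 = 1.2 m

1.2 m


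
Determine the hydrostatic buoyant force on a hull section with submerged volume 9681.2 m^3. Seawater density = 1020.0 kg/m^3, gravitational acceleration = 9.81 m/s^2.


Formula: Fb = rho * g * V
Substituting: Fb = 1020.0 * 9.81 * 9681.2
Intermediate: 1020.0 * 9.81 = 10006.2
Result: Fb = 10006.2 * 9681.2 ≈ 96872000 N (5 s.f.)

96872000 N


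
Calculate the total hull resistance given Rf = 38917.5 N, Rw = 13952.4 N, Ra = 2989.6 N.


Formula: Rt = Rf + Rw + Ra
Substituting: Rt = 38917.5 + 13952.4 + 2989.6
Result: Rt = 55859.5 N

55859.5 N


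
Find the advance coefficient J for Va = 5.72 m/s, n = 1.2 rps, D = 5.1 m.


Formula: J = Va / (n * D)
Step 1 — n * D = 1.2 * 5.1 = 6.12
Step 2 — J = 5.72 / 6.12 ≈ 0.93464 (5 s.f.)

0.93464


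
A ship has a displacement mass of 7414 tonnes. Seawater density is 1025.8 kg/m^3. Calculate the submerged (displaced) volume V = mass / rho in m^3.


Formula: V = mass / rho
Step 1 — convert tonnes to kg: 7414 t * 1000 = 7414000 kg
Step 2 — V = 7414000 / 1025.8 ≈ 7227.5 m^3 (5 s.f.)

7227.5 m^3


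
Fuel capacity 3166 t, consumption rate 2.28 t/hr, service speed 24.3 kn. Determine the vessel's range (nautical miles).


Formula: endurance = fuel / rate; range = endurance * speed
Step 1 — endurance = 3166 / 2.28 = 1388.5965 hours
Step 2 — range = 1388.5965 * 24.3 ≈ 33743 nautical miles (5 s.f.)

33743 NM


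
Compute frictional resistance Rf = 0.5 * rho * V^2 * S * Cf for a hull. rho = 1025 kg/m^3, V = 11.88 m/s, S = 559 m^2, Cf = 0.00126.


Formula: Rf = 0.5 * rho * V^2 * S * Cf
Step 1 — V^2 = 11.88^2 = 141.1344
Step 2 — 0.5 * rho * V^2 = 0.5 * 1025 * 141.1344 = 72331.38
Step 3 — Rf = 72331.38 * 559 * 0.00126 ≈ 50946 N (5 s.f.)

50946 N


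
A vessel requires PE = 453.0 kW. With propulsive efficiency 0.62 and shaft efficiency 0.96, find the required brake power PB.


Formula: PB = PE / (eta_D * eta_S)
Step 1 — combined efficiency = eta_D * eta_S = 0.62 * 0.96 = 0.5952
Step 2 — PB = 453.0 / 0.5952 ≈ 761.09 kW (5 s.f.)

761.09 kW


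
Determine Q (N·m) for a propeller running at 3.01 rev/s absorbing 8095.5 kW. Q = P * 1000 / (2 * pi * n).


Formula: Q = P_W / (2 * pi * n)
Step 1 — P_W = 8095.5 kW * 1000 = 8095500.0 W
Step 2 — 2 * pi * n = 2 * pi * 3.01 = 18.912388
Step 3 — Q = 8095500.0 / 18.912388 ≈ 428050 N·m (5 s.f.)

428050 N·m


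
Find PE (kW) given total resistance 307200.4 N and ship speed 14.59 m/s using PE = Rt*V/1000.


Formula: PE = Rt * V / 1000 (kW)
Step 1 — PE (W) = 307200.4 * 14.59 = 4482053.836 W
Step 2 — PE (kW) = 4482053.836 / 1000 ≈ 4482.1 kW (5 s.f.)

4482.1 kW


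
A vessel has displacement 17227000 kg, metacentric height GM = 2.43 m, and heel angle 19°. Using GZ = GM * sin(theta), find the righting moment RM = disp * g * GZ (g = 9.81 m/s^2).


Formula: GZ = GM * sin(theta); RM = disp * g * GZ
Step 1 — GZ = 2.43 * sin(19°) = 2.43 * 0.325568 = 0.79113 m
Step 2 — RM = 17227000 * 9.81 * 0.79113 ≈ 133700000 N·m (5 s.f.)

133700000 N·m


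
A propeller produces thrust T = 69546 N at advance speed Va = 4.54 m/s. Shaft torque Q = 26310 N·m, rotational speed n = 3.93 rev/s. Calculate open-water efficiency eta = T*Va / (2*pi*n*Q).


Formula: eta = T * Va / (2 * pi * n * Q)
Step 1 — numerator = T * Va = 69546 * 4.54 = 315738.84
Step 2 — 2 * pi * n = 2 * pi * 3.93 = 24.692918
Step 3 — denominator = 24.692918 * 26310 = 649670.67
Step 4 — eta = 315738.84 / 649670.67 ≈ 0.48600 (5 s.f.)

0.48600


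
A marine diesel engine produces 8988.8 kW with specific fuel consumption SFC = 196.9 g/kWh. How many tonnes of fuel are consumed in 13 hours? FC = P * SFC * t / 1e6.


Formula: FC (tonnes) = P * SFC * t / 1,000,000
Step 1 — P * SFC * t = 8988.8 * 196.9 * 13 = 23008631.36 g
Step 2 — FC (tonnes) = 23008631.36 / 1,000,000 ≈ 23.009 tonnes (5 s.f.)

23.009 tonnes


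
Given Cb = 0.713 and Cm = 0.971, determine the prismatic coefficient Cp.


Formula: Cp = Cb / Cm
Substituting: Cp = 0.713 / 0.971
Result: Cp ≈ 0.73429 (5 s.f.)

0.73429


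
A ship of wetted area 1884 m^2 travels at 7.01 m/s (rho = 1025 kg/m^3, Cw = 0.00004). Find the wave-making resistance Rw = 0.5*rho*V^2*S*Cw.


Formula: Rw = 0.5 * rho * V^2 * S * Cw
Step 1 — V^2 = 7.01^2 = 49.1401
Step 2 — 0.5 * rho * V^2 = 0.5 * 1025 * 49.1401 = 25184.30125
Step 3 — Rw = 25184.30125 * 1884 * 0.00004 ≈ 1897.9 N (5 s.f.)

1897.9 N


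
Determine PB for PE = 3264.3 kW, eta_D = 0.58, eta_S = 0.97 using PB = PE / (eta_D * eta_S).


Formula: PB = PE / (eta_D * eta_S)
Step 1 — combined efficiency = eta_D * eta_S = 0.58 * 0.97 = 0.5626
Step 2 — PB = 3264.3 / 0.5626 ≈ 5802.2 kW (5 s.f.)

5802.2 kW


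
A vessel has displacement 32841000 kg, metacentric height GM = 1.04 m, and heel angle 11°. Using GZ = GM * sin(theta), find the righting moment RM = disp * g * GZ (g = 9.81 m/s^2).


Formula: GZ = GM * sin(theta); RM = disp * g * GZ
Step 1 — GZ = 1.04 * sin(11°) = 1.04 * 0.190809 = 0.198441 m
Step 2 — RM = 32841000 * 9.81 * 0.198441 ≈ 63932000 N·m (5 s.f.)

63932000 N·m


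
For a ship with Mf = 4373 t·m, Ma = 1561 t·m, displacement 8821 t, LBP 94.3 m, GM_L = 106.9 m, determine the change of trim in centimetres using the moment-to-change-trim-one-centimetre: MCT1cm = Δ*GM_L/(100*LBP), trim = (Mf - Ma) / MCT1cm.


Formula: net trimming moment = Mf - Ma; MCT1cm = Δ*GM_L/(100*LBP); trim = net moment / MCT1cm
Step 1 — net trimming moment = 4373 - 1561 = 2812 t·m
Step 2 — MCT1cm = 8821 * 106.9 / (100 * 94.3) = 99.9963 t·m/cm
Step 3 — trim = 2812 / 99.9963 ≈ 28.121 cm (5 s.f.)

28.121 cm


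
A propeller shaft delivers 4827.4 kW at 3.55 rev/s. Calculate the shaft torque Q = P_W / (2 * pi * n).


Formula: Q = P_W / (2 * pi * n)
Step 1 — P_W = 4827.4 kW * 1000 = 4827400.0 W
Step 2 — 2 * pi * n = 2 * pi * 3.55 = 22.305308
Step 3 — Q = 4827400.0 / 22.305308 ≈ 216420 N·m (5 s.f.)

216420 N·m


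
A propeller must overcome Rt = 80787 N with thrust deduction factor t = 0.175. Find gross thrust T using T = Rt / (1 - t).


Formula: T = Rt / (1 - t)
Step 1 — (1 - t) = 1 - 0.175 = 0.825
Step 2 — T = 80787 / 0.825 ≈ 97924 N (5 s.f.)

97924 N


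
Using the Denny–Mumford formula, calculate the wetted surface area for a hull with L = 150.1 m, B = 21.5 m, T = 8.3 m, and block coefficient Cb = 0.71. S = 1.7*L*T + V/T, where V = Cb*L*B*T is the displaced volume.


Formula: S = 1.7*L*T + V/T with V = Cb*L*B*T, i.e. S = L * (1.7*T + Cb*B)
Step 1 — 1.7*T = 1.7 * 8.3 = 14.11 m
Step 2 — Cb*B = 0.71 * 21.5 = 15.265 m
Step 3 — 1.7*T + Cb*B = 14.11 + 15.265 = 29.375 m
Step 4 — S = 150.1 * 29.375 ≈ 4409.2 m^2 (5 s.f.)

4409.2 m^2


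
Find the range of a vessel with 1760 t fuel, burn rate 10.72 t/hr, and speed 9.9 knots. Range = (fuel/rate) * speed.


Formula: endurance = fuel / rate; range = endurance * speed
Step 1 — endurance = 1760 / 10.72 = 164.1791 hours
Step 2 — range = 164.1791 * 9.9 ≈ 1625.4 nautical miles (5 s.f.)

1625.4 NM


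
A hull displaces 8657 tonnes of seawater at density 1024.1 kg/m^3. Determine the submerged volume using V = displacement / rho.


Formula: V = mass / rho
Step 1 — convert tonnes to kg: 8657 t * 1000 = 8657000 kg
Step 2 — V = 8657000 / 1024.1 ≈ 8453.3 m^3 (5 s.f.)

8453.3 m^3


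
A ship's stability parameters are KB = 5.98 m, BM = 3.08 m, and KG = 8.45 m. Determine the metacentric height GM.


Formula: GM = KB + BM - KG
Step 1 — KM = KB + BM = 5.98 + 3.08 = 9.06 m
Step 2 — GM = KM - KG = 9.06 - 8.45 = 0.61 m

0.61 m


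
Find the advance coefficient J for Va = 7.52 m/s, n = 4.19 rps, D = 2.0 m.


Formula: J = Va / (n * D)
Step 1 — n * D = 4.19 * 2.0 = 8.38
Step 2 — J = 7.52 / 8.38 ≈ 0.89737 (5 s.f.)

0.89737


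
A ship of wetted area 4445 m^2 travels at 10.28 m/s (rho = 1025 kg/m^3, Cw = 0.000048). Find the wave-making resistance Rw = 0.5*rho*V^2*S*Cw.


Formula: Rw = 0.5 * rho * V^2 * S * Cw
Step 1 — V^2 = 10.28^2 = 105.6784
Step 2 — 0.5 * rho * V^2 = 0.5 * 1025 * 105.6784 = 54160.18
Step 3 — Rw = 54160.18 * 4445 * 0.000048 ≈ 11556 N (5 s.f.)

11556 N


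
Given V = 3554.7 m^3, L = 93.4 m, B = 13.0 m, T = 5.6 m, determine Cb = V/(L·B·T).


Formula: Cb = V / (L * B * T)
Step 1 — L * B * T = 93.4 * 13.0 * 5.6 = 6799.52 m^3
Step 2 — Cb = 3554.7 / 6799.52 ≈ 0.52279 (5 s.f.)

0.52279


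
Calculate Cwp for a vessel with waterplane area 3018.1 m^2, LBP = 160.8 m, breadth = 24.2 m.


Formula: Cwp = Aw / (L * B)
Step 1 — L * B = 160.8 * 24.2 = 3891.36 m^2
Step 2 — Cwp = 3018.1 / 3891.36 ≈ 0.77559 (5 s.f.)

0.77559


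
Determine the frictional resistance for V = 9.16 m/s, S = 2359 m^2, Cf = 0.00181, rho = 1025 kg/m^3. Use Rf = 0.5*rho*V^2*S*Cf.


Formula: Rf = 0.5 * rho * V^2 * S * Cf
Step 1 — V^2 = 9.16^2 = 83.9056
Step 2 — 0.5 * rho * V^2 = 0.5 * 1025 * 83.9056 = 43001.62
Step 3 — Rf = 43001.62 * 2359 * 0.00181 ≈ 183610 N (5 s.f.)

183610 N


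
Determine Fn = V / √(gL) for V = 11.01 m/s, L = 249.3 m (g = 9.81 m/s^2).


Formula: Fn = V / sqrt(g * L)
Step 1 — g * L = 9.81 * 249.3 = 2445.633
Step 2 — sqrt(g * L) = sqrt(2445.633) = 49.453342
Step 3 — Fn = 11.01 / 49.453342 ≈ 0.22263 (5 s.f.)

0.22263


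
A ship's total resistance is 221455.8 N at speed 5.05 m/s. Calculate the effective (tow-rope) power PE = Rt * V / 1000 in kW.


Formula: PE = Rt * V / 1000 (kW)
Step 1 — PE (W) = 221455.8 * 5.05 = 1118351.79 W
Step 2 — PE (kW) = 1118351.79 / 1000 ≈ 1118.4 kW (5 s.f.)

1118.4 kW


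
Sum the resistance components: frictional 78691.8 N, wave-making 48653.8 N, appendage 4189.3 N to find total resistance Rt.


Formula: Rt = Rf + Rw + Ra
Substituting: Rt = 78691.8 + 48653.8 + 4189.3
Result: Rt = 131534.9 N

131534.9 N


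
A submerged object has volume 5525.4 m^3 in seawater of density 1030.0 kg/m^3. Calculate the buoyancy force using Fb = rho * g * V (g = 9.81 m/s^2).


Formula: Fb = rho * g * V
Substituting: Fb = 1030.0 * 9.81 * 5525.4
Intermediate: 1030.0 * 9.81 = 10104.3
Result: Fb = 10104.3 * 5525.4 ≈ 55830000 N (5 s.f.)

55830000 N


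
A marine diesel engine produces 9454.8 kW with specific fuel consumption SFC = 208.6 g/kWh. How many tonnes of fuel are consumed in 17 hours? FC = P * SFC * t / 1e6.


Formula: FC (tonnes) = P * SFC * t / 1,000,000
Step 1 — P * SFC * t = 9454.8 * 208.6 * 17 = 33528611.76 g
Step 2 — FC (tonnes) = 33528611.76 / 1,000,000 ≈ 33.529 tonnes (5 s.f.)

33.529 tonnes


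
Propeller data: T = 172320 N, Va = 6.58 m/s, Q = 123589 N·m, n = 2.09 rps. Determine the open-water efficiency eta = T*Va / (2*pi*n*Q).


Formula: eta = T * Va / (2 * pi * n * Q)
Step 1 — numerator = T * Va = 172320 * 6.58 = 1133865.6
Step 2 — 2 * pi * n = 2 * pi * 2.09 = 13.131857
Step 3 — denominator = 13.131857 * 123589 = 1622953.07
Step 4 — eta = 1133865.6 / 1622953.07 ≈ 0.69864 (5 s.f.)

0.69864


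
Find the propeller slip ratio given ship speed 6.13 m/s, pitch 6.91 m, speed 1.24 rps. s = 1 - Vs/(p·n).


Formula: s = 1 - Vs / (p * n)
Step 1 — p * n = 6.91 * 1.24 = 8.5684
Step 2 — Vs / (p*n) = 6.13 / 8.5684 = 0.715419 (6 d.p.)
Step 3 — s = 1 - 0.715419 = 0.284581

0.284581


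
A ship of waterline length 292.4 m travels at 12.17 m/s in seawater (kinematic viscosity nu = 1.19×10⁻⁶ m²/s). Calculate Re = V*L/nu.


Formula: Re = V * L / nu
Step 1 — V * L = 12.17 * 292.4 = 3558.508 m^2/s
Step 2 — Re = 3558.508 / 1.19e-6 = 2.99e+09

2.99e+09


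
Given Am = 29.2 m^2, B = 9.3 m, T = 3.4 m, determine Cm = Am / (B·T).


Formula: Cm = Am / (B * T)
Step 1 — B * T = 9.3 * 3.4 = 31.62 m^2
Step 2 — Cm = 29.2 / 31.62 ≈ 0.92347 (5 s.f.)

0.92347


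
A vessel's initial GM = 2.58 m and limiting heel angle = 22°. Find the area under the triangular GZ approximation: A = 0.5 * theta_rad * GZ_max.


Formula: GZ_max = GM * sin(theta); Area = 0.5 * theta_rad * GZ_max
Step 1 — GZ_max = 2.58 * sin(22°) = 2.58 * 0.374607 = 0.966486 m
Step 2 — theta_rad = 22 * pi/180 = 0.383972 rad
Step 3 — Area = 0.5 * 0.383972 * 0.966486 ≈ 0.18555 m·rad (5 s.f.)

0.18555 m·rad


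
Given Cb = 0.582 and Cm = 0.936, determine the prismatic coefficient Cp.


Formula: Cp = Cb / Cm
Substituting: Cp = 0.582 / 0.936
Result: Cp ≈ 0.62179 (5 s.f.)

0.62179


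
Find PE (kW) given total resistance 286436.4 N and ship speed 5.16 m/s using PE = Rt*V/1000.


Formula: PE = Rt * V / 1000 (kW)
Step 1 — PE (W) = 286436.4 * 5.16 = 1478011.824 W
Step 2 — PE (kW) = 1478011.824 / 1000 ≈ 1478.0 kW (5 s.f.)

1478.0 kW


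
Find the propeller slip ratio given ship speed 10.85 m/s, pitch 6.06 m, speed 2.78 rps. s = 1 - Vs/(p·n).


Formula: s = 1 - Vs / (p * n)
Step 1 — p * n = 6.06 * 2.78 = 16.8468
Step 2 — Vs / (p*n) = 10.85 / 16.8468 = 0.644039 (6 d.p.)
Step 3 — s = 1 - 0.644039 = 0.355961

0.355961


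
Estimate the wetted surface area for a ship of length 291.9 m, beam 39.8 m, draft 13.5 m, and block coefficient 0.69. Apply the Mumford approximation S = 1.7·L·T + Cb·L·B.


Formula: S = 1.7*L*T + V/T with V = Cb*L*B*T, i.e. S = L * (1.7*T + Cb*B)
Step 1 — 1.7*T = 1.7 * 13.5 = 22.95 m
Step 2 — Cb*B = 0.69 * 39.8 = 27.462 m
Step 3 — 1.7*T + Cb*B = 22.95 + 27.462 = 50.412 m
Step 4 — S = 291.9 * 50.412 ≈ 14715 m^2 (5 s.f.)

14715 m^2
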